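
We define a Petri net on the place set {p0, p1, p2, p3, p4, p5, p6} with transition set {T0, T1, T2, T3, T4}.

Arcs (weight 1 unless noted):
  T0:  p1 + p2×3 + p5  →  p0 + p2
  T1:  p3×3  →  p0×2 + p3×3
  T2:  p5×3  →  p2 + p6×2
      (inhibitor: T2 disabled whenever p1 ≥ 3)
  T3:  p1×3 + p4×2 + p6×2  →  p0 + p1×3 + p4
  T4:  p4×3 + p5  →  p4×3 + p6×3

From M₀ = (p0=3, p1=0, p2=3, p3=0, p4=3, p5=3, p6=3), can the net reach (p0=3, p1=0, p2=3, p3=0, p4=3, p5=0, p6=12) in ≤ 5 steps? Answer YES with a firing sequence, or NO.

step 1: fire T4:  (p0=3, p1=0, p2=3, p3=0, p4=3, p5=3, p6=3) → (p0=3, p1=0, p2=3, p3=0, p4=3, p5=2, p6=6)
step 2: fire T4:  (p0=3, p1=0, p2=3, p3=0, p4=3, p5=2, p6=6) → (p0=3, p1=0, p2=3, p3=0, p4=3, p5=1, p6=9)
step 3: fire T4:  (p0=3, p1=0, p2=3, p3=0, p4=3, p5=1, p6=9) → (p0=3, p1=0, p2=3, p3=0, p4=3, p5=0, p6=12)

YES — reachable via ⟨T4, T4, T4⟩ (3 firings)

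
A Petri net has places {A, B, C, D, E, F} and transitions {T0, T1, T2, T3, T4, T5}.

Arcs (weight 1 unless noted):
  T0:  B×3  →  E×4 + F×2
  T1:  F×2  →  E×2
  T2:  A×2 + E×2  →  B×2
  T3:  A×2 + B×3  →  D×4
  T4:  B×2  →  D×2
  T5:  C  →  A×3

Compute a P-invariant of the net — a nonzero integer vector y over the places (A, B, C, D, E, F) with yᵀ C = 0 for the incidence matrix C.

y = (A:1, B:2, C:3, D:2, E:1, F:1)

Incidence matrix C (rows=places, cols=transitions):
       T0   T1   T2   T3   T4   T5
    A   0    0   -2   -2    0    3
    B  -3    0    2   -3   -2    0
    C   0    0    0    0    0   -1
    D   0    0    0    4    2    0
    E   4    2   -2    0    0    0
    F   2   -2    0    0    0    0

Candidate y = [1, 2, 3, 2, 1, 1]; check y·C column-wise:
  col T0: 1·0 + 2·-3 + 3·0 + 2·0 + 1·4 + 1·2 = 0
  col T1: 1·0 + 2·0 + 3·0 + 2·0 + 1·2 + 1·-2 = 0
  col T2: 1·-2 + 2·2 + 3·0 + 2·0 + 1·-2 + 1·0 = 0
  col T3: 1·-2 + 2·-3 + 3·0 + 2·4 + 1·0 + 1·0 = 0
  col T4: 1·0 + 2·-2 + 3·0 + 2·2 + 1·0 + 1·0 = 0
  col T5: 1·3 + 2·0 + 3·-1 + 2·0 + 1·0 + 1·0 = 0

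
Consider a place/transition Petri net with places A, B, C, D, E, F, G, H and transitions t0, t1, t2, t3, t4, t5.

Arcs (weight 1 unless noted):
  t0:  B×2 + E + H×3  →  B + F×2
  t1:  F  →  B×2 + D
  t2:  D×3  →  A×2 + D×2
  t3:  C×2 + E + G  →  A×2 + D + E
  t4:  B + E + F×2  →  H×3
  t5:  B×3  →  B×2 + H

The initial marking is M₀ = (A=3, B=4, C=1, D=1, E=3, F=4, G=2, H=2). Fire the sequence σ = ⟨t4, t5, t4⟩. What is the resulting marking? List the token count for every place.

step 1: fire t4:  (A=3, B=4, C=1, D=1, E=3, F=4, G=2, H=2) → (A=3, B=3, C=1, D=1, E=2, F=2, G=2, H=5)
step 2: fire t5:  (A=3, B=3, C=1, D=1, E=2, F=2, G=2, H=5) → (A=3, B=2, C=1, D=1, E=2, F=2, G=2, H=6)
step 3: fire t4:  (A=3, B=2, C=1, D=1, E=2, F=2, G=2, H=6) → (A=3, B=1, C=1, D=1, E=1, F=0, G=2, H=9)

(A=3, B=1, C=1, D=1, E=1, F=0, G=2, H=9)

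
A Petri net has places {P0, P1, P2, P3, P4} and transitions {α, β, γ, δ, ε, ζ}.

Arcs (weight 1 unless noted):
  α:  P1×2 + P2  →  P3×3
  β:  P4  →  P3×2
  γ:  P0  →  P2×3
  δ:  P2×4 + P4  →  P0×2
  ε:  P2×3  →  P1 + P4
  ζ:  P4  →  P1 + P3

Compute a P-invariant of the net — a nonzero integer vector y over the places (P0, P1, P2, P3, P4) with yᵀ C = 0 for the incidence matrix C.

y = (P0:3, P1:1, P2:1, P3:1, P4:2)

Incidence matrix C (rows=places, cols=transitions):
        α    β    γ    δ    ε    ζ
   P0   0    0   -1    2    0    0
   P1  -2    0    0    0    1    1
   P2  -1    0    3   -4   -3    0
   P3   3    2    0    0    0    1
   P4   0   -1    0   -1    1   -1

Candidate y = [3, 1, 1, 1, 2]; check y·C column-wise:
  col α: 3·0 + 1·-2 + 1·-1 + 1·3 + 2·0 = 0
  col β: 3·0 + 1·0 + 1·0 + 1·2 + 2·-1 = 0
  col γ: 3·-1 + 1·0 + 1·3 + 1·0 + 2·0 = 0
  col δ: 3·2 + 1·0 + 1·-4 + 1·0 + 2·-1 = 0
  col ε: 3·0 + 1·1 + 1·-3 + 1·0 + 2·1 = 0
  col ζ: 3·0 + 1·1 + 1·0 + 1·1 + 2·-1 = 0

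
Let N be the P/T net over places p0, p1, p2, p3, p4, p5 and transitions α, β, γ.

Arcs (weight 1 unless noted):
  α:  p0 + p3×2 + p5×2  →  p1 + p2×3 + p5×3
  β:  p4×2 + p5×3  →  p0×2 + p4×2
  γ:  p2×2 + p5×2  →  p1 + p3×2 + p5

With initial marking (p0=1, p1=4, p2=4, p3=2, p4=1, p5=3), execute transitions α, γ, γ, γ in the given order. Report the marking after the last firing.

step 1: fire α:  (p0=1, p1=4, p2=4, p3=2, p4=1, p5=3) → (p0=0, p1=5, p2=7, p3=0, p4=1, p5=4)
step 2: fire γ:  (p0=0, p1=5, p2=7, p3=0, p4=1, p5=4) → (p0=0, p1=6, p2=5, p3=2, p4=1, p5=3)
step 3: fire γ:  (p0=0, p1=6, p2=5, p3=2, p4=1, p5=3) → (p0=0, p1=7, p2=3, p3=4, p4=1, p5=2)
step 4: fire γ:  (p0=0, p1=7, p2=3, p3=4, p4=1, p5=2) → (p0=0, p1=8, p2=1, p3=6, p4=1, p5=1)

(p0=0, p1=8, p2=1, p3=6, p4=1, p5=1)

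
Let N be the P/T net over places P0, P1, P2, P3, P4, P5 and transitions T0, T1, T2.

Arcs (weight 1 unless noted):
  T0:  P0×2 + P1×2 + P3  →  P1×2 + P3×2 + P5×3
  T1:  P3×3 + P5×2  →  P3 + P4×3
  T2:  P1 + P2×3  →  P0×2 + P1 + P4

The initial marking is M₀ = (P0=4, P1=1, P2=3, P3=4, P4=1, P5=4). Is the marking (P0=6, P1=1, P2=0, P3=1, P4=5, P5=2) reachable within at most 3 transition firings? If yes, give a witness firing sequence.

NO — not reachable within 3 firings

depth 0: 1 marking
depth 1: 3 markings reached so far
depth 2: 4 markings reached so far
depth 3: 4 markings reached so far
(frontier empty at depth 3; search complete)
target is not among the 4 markings reachable within 3 steps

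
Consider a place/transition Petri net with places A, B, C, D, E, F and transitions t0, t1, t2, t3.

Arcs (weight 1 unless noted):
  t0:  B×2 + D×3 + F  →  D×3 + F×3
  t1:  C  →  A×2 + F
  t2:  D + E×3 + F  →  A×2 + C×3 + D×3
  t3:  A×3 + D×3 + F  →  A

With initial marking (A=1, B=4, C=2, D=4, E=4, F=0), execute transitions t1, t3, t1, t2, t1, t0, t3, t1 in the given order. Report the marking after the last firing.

(A=7, B=2, C=1, D=0, E=1, F=3)

step 1: fire t1:  (A=1, B=4, C=2, D=4, E=4, F=0) → (A=3, B=4, C=1, D=4, E=4, F=1)
step 2: fire t3:  (A=3, B=4, C=1, D=4, E=4, F=1) → (A=1, B=4, C=1, D=1, E=4, F=0)
step 3: fire t1:  (A=1, B=4, C=1, D=1, E=4, F=0) → (A=3, B=4, C=0, D=1, E=4, F=1)
step 4: fire t2:  (A=3, B=4, C=0, D=1, E=4, F=1) → (A=5, B=4, C=3, D=3, E=1, F=0)
step 5: fire t1:  (A=5, B=4, C=3, D=3, E=1, F=0) → (A=7, B=4, C=2, D=3, E=1, F=1)
step 6: fire t0:  (A=7, B=4, C=2, D=3, E=1, F=1) → (A=7, B=2, C=2, D=3, E=1, F=3)
step 7: fire t3:  (A=7, B=2, C=2, D=3, E=1, F=3) → (A=5, B=2, C=2, D=0, E=1, F=2)
step 8: fire t1:  (A=5, B=2, C=2, D=0, E=1, F=2) → (A=7, B=2, C=1, D=0, E=1, F=3)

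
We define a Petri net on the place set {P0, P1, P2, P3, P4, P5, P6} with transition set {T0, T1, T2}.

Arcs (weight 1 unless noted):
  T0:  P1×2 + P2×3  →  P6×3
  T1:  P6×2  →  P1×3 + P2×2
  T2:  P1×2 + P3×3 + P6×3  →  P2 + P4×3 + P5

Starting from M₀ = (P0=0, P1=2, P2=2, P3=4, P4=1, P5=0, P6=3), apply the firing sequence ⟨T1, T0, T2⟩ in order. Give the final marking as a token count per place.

step 1: fire T1:  (P0=0, P1=2, P2=2, P3=4, P4=1, P5=0, P6=3) → (P0=0, P1=5, P2=4, P3=4, P4=1, P5=0, P6=1)
step 2: fire T0:  (P0=0, P1=5, P2=4, P3=4, P4=1, P5=0, P6=1) → (P0=0, P1=3, P2=1, P3=4, P4=1, P5=0, P6=4)
step 3: fire T2:  (P0=0, P1=3, P2=1, P3=4, P4=1, P5=0, P6=4) → (P0=0, P1=1, P2=2, P3=1, P4=4, P5=1, P6=1)

(P0=0, P1=1, P2=2, P3=1, P4=4, P5=1, P6=1)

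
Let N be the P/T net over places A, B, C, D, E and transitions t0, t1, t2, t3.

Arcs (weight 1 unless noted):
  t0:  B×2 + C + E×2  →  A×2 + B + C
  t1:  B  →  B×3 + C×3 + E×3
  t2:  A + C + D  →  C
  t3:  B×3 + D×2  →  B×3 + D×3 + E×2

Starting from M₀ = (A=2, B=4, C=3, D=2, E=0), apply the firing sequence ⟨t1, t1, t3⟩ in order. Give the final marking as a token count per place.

(A=2, B=8, C=9, D=3, E=8)

step 1: fire t1:  (A=2, B=4, C=3, D=2, E=0) → (A=2, B=6, C=6, D=2, E=3)
step 2: fire t1:  (A=2, B=6, C=6, D=2, E=3) → (A=2, B=8, C=9, D=2, E=6)
step 3: fire t3:  (A=2, B=8, C=9, D=2, E=6) → (A=2, B=8, C=9, D=3, E=8)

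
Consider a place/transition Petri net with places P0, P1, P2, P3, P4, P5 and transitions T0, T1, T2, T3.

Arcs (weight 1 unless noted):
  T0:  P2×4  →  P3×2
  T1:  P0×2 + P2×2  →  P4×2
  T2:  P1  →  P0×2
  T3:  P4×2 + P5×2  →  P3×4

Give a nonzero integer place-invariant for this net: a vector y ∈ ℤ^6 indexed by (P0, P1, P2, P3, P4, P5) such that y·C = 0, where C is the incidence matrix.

Incidence matrix C (rows=places, cols=transitions):
       T0   T1   T2   T3
   P0   0   -2    2    0
   P1   0    0   -1    0
   P2  -4   -2    0    0
   P3   2    0    0    4
   P4   0    2    0   -2
   P5   0    0    0   -2

Candidate y = [3, 6, 1, 2, 4, 0]; check y·C column-wise:
  col T0: 3·0 + 6·0 + 1·-4 + 2·2 + 4·0 = 0
  col T1: 3·-2 + 6·0 + 1·-2 + 2·0 + 4·2 = 0
  col T2: 3·2 + 6·-1 + 1·0 + 2·0 + 4·0 = 0
  col T3: 3·0 + 6·0 + 1·0 + 2·4 + 4·-2 + 0·-2 = 0

y = (P0:3, P1:6, P2:1, P3:2, P4:4, P5:0)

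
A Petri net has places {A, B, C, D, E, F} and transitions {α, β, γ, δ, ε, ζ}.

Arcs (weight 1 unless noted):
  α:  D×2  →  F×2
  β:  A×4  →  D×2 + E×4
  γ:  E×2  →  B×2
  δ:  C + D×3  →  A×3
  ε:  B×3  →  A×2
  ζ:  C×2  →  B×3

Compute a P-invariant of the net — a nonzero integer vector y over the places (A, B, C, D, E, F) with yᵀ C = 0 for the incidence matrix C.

y = (A:3, B:2, C:3, D:2, E:2, F:2)

Incidence matrix C (rows=places, cols=transitions):
        α    β    γ    δ    ε    ζ
    A   0   -4    0    3    2    0
    B   0    0    2    0   -3    3
    C   0    0    0   -1    0   -2
    D  -2    2    0   -3    0    0
    E   0    4   -2    0    0    0
    F   2    0    0    0    0    0

Candidate y = [3, 2, 3, 2, 2, 2]; check y·C column-wise:
  col α: 3·0 + 2·0 + 3·0 + 2·-2 + 2·0 + 2·2 = 0
  col β: 3·-4 + 2·0 + 3·0 + 2·2 + 2·4 + 2·0 = 0
  col γ: 3·0 + 2·2 + 3·0 + 2·0 + 2·-2 + 2·0 = 0
  col δ: 3·3 + 2·0 + 3·-1 + 2·-3 + 2·0 + 2·0 = 0
  col ε: 3·2 + 2·-3 + 3·0 + 2·0 + 2·0 + 2·0 = 0
  col ζ: 3·0 + 2·3 + 3·-2 + 2·0 + 2·0 + 2·0 = 0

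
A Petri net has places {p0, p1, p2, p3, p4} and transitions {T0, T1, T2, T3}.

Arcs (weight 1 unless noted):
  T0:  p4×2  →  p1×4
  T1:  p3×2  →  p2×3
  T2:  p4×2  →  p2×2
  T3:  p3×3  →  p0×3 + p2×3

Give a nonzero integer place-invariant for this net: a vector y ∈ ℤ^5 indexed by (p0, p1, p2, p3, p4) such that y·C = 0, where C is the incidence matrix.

y = (p0:1, p1:1, p2:2, p3:3, p4:2)

Incidence matrix C (rows=places, cols=transitions):
       T0   T1   T2   T3
   p0   0    0    0    3
   p1   4    0    0    0
   p2   0    3    2    3
   p3   0   -2    0   -3
   p4  -2    0   -2    0

Candidate y = [1, 1, 2, 3, 2]; check y·C column-wise:
  col T0: 1·0 + 1·4 + 2·0 + 3·0 + 2·-2 = 0
  col T1: 1·0 + 1·0 + 2·3 + 3·-2 + 2·0 = 0
  col T2: 1·0 + 1·0 + 2·2 + 3·0 + 2·-2 = 0
  col T3: 1·3 + 1·0 + 2·3 + 3·-3 + 2·0 = 0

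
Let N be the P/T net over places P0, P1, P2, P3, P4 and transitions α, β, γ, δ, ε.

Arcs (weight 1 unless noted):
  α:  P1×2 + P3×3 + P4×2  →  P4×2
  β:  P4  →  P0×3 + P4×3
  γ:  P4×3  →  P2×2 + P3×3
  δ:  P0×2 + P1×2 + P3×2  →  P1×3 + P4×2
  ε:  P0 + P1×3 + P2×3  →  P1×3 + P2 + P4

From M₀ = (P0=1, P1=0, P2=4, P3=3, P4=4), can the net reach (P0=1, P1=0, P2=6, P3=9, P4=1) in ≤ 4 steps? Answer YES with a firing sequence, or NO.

depth 0: 1 marking
depth 1: 3 markings reached so far
depth 2: 5 markings reached so far
depth 3: 8 markings reached so far
depth 4: 11 markings reached so far
target is not among the 11 markings reachable within 4 steps

NO — not reachable within 4 firings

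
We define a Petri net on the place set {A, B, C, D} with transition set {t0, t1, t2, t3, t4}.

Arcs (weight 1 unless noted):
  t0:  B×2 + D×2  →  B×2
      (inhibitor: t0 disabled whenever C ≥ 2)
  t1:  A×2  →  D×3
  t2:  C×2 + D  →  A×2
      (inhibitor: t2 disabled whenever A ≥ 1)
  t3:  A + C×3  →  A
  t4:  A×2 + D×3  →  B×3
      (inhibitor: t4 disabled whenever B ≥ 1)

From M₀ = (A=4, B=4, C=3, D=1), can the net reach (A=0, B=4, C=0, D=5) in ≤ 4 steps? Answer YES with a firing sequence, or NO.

YES — reachable via ⟨t1, t3, t0, t1⟩ (4 firings)

step 1: fire t1:  (A=4, B=4, C=3, D=1) → (A=2, B=4, C=3, D=4)
step 2: fire t3:  (A=2, B=4, C=3, D=4) → (A=2, B=4, C=0, D=4)
step 3: fire t0:  (A=2, B=4, C=0, D=4) → (A=2, B=4, C=0, D=2)
step 4: fire t1:  (A=2, B=4, C=0, D=2) → (A=0, B=4, C=0, D=5)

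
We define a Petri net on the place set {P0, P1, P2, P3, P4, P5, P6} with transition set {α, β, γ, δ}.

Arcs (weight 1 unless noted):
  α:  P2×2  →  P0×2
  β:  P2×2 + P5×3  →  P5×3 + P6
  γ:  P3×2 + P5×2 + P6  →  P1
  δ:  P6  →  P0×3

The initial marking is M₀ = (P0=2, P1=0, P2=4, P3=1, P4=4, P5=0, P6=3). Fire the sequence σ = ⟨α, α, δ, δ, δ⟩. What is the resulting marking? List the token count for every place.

step 1: fire α:  (P0=2, P1=0, P2=4, P3=1, P4=4, P5=0, P6=3) → (P0=4, P1=0, P2=2, P3=1, P4=4, P5=0, P6=3)
step 2: fire α:  (P0=4, P1=0, P2=2, P3=1, P4=4, P5=0, P6=3) → (P0=6, P1=0, P2=0, P3=1, P4=4, P5=0, P6=3)
step 3: fire δ:  (P0=6, P1=0, P2=0, P3=1, P4=4, P5=0, P6=3) → (P0=9, P1=0, P2=0, P3=1, P4=4, P5=0, P6=2)
step 4: fire δ:  (P0=9, P1=0, P2=0, P3=1, P4=4, P5=0, P6=2) → (P0=12, P1=0, P2=0, P3=1, P4=4, P5=0, P6=1)
step 5: fire δ:  (P0=12, P1=0, P2=0, P3=1, P4=4, P5=0, P6=1) → (P0=15, P1=0, P2=0, P3=1, P4=4, P5=0, P6=0)

(P0=15, P1=0, P2=0, P3=1, P4=4, P5=0, P6=0)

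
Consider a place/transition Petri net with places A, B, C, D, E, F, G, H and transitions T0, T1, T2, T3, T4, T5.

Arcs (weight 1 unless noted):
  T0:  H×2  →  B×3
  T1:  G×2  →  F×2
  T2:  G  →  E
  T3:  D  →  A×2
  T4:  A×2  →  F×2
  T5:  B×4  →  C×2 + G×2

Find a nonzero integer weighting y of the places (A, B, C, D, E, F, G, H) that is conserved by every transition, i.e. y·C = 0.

y = (A:1, B:0, C:-1, D:2, E:1, F:1, G:1, H:0)

Incidence matrix C (rows=places, cols=transitions):
       T0   T1   T2   T3   T4   T5
    A   0    0    0    2   -2    0
    B   3    0    0    0    0   -4
    C   0    0    0    0    0    2
    D   0    0    0   -1    0    0
    E   0    0    1    0    0    0
    F   0    2    0    0    2    0
    G   0   -2   -1    0    0    2
    H  -2    0    0    0    0    0

Candidate y = [1, 0, -1, 2, 1, 1, 1, 0]; check y·C column-wise:
  col T0: 1·0 + 0·3 + -1·0 + 2·0 + 1·0 + 1·0 + 1·0 + 0·-2 = 0
  col T1: 1·0 + -1·0 + 2·0 + 1·0 + 1·2 + 1·-2 = 0
  col T2: 1·0 + -1·0 + 2·0 + 1·1 + 1·0 + 1·-1 = 0
  col T3: 1·2 + -1·0 + 2·-1 + 1·0 + 1·0 + 1·0 = 0
  col T4: 1·-2 + -1·0 + 2·0 + 1·0 + 1·2 + 1·0 = 0
  col T5: 1·0 + 0·-4 + -1·2 + 2·0 + 1·0 + 1·0 + 1·2 = 0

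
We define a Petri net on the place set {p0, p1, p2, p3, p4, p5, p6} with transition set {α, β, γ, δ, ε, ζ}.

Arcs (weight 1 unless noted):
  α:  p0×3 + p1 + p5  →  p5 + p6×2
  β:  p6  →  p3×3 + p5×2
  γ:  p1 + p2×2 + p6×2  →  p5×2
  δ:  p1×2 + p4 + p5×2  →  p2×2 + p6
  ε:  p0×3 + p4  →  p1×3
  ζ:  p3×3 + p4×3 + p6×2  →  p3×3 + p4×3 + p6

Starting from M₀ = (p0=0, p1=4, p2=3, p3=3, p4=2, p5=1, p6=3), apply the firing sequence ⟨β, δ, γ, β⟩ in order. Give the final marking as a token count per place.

(p0=0, p1=1, p2=3, p3=9, p4=1, p5=5, p6=0)

step 1: fire β:  (p0=0, p1=4, p2=3, p3=3, p4=2, p5=1, p6=3) → (p0=0, p1=4, p2=3, p3=6, p4=2, p5=3, p6=2)
step 2: fire δ:  (p0=0, p1=4, p2=3, p3=6, p4=2, p5=3, p6=2) → (p0=0, p1=2, p2=5, p3=6, p4=1, p5=1, p6=3)
step 3: fire γ:  (p0=0, p1=2, p2=5, p3=6, p4=1, p5=1, p6=3) → (p0=0, p1=1, p2=3, p3=6, p4=1, p5=3, p6=1)
step 4: fire β:  (p0=0, p1=1, p2=3, p3=6, p4=1, p5=3, p6=1) → (p0=0, p1=1, p2=3, p3=9, p4=1, p5=5, p6=0)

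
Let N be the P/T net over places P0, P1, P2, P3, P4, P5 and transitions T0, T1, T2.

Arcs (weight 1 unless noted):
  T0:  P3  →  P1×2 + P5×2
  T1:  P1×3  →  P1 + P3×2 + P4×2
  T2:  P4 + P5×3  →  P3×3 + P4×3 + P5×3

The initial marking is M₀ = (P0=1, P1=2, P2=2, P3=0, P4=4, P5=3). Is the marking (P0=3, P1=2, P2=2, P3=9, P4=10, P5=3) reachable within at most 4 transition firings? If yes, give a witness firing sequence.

depth 0: 1 marking
depth 1: 2 markings reached so far
depth 2: 4 markings reached so far
depth 3: 8 markings reached so far
depth 4: 14 markings reached so far
target is not among the 14 markings reachable within 4 steps

NO — not reachable within 4 firings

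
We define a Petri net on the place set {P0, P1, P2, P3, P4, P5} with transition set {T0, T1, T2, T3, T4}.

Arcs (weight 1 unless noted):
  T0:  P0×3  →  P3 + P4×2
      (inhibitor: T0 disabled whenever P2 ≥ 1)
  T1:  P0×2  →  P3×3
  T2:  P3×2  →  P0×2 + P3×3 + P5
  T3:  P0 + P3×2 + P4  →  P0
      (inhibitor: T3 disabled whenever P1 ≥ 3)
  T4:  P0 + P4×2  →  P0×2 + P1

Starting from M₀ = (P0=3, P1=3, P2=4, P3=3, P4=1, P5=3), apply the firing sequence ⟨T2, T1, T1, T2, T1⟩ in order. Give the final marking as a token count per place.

(P0=1, P1=3, P2=4, P3=14, P4=1, P5=5)

step 1: fire T2:  (P0=3, P1=3, P2=4, P3=3, P4=1, P5=3) → (P0=5, P1=3, P2=4, P3=4, P4=1, P5=4)
step 2: fire T1:  (P0=5, P1=3, P2=4, P3=4, P4=1, P5=4) → (P0=3, P1=3, P2=4, P3=7, P4=1, P5=4)
step 3: fire T1:  (P0=3, P1=3, P2=4, P3=7, P4=1, P5=4) → (P0=1, P1=3, P2=4, P3=10, P4=1, P5=4)
step 4: fire T2:  (P0=1, P1=3, P2=4, P3=10, P4=1, P5=4) → (P0=3, P1=3, P2=4, P3=11, P4=1, P5=5)
step 5: fire T1:  (P0=3, P1=3, P2=4, P3=11, P4=1, P5=5) → (P0=1, P1=3, P2=4, P3=14, P4=1, P5=5)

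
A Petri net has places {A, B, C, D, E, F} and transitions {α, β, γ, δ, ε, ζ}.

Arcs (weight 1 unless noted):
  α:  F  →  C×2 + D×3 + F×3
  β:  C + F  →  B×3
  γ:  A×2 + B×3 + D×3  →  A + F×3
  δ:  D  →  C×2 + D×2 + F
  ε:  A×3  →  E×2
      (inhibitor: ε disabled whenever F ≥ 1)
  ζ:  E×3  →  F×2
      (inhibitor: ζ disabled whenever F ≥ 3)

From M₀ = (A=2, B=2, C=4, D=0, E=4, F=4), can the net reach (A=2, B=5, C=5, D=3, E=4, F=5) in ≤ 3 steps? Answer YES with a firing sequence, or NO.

YES — reachable via ⟨α, β⟩ (2 firings)

step 1: fire α:  (A=2, B=2, C=4, D=0, E=4, F=4) → (A=2, B=2, C=6, D=3, E=4, F=6)
step 2: fire β:  (A=2, B=2, C=6, D=3, E=4, F=6) → (A=2, B=5, C=5, D=3, E=4, F=5)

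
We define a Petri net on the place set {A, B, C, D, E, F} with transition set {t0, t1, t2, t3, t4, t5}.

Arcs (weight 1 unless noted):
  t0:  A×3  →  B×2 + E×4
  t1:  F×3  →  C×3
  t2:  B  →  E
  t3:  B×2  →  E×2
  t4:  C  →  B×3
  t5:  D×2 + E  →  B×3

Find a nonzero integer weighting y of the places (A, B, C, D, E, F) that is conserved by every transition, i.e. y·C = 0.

y = (A:2, B:1, C:3, D:1, E:1, F:3)

Incidence matrix C (rows=places, cols=transitions):
       t0   t1   t2   t3   t4   t5
    A  -3    0    0    0    0    0
    B   2    0   -1   -2    3    3
    C   0    3    0    0   -1    0
    D   0    0    0    0    0   -2
    E   4    0    1    2    0   -1
    F   0   -3    0    0    0    0

Candidate y = [2, 1, 3, 1, 1, 3]; check y·C column-wise:
  col t0: 2·-3 + 1·2 + 3·0 + 1·0 + 1·4 + 3·0 = 0
  col t1: 2·0 + 1·0 + 3·3 + 1·0 + 1·0 + 3·-3 = 0
  col t2: 2·0 + 1·-1 + 3·0 + 1·0 + 1·1 + 3·0 = 0
  col t3: 2·0 + 1·-2 + 3·0 + 1·0 + 1·2 + 3·0 = 0
  col t4: 2·0 + 1·3 + 3·-1 + 1·0 + 1·0 + 3·0 = 0
  col t5: 2·0 + 1·3 + 3·0 + 1·-2 + 1·-1 + 3·0 = 0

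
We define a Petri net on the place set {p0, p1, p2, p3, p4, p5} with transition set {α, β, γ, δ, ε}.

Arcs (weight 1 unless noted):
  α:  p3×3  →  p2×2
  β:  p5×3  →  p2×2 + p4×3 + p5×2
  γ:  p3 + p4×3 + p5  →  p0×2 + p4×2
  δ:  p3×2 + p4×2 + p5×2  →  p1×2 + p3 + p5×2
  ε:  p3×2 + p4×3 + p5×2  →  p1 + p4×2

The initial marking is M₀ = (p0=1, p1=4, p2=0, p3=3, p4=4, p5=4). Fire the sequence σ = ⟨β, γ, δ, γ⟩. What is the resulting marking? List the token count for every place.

step 1: fire β:  (p0=1, p1=4, p2=0, p3=3, p4=4, p5=4) → (p0=1, p1=4, p2=2, p3=3, p4=7, p5=3)
step 2: fire γ:  (p0=1, p1=4, p2=2, p3=3, p4=7, p5=3) → (p0=3, p1=4, p2=2, p3=2, p4=6, p5=2)
step 3: fire δ:  (p0=3, p1=4, p2=2, p3=2, p4=6, p5=2) → (p0=3, p1=6, p2=2, p3=1, p4=4, p5=2)
step 4: fire γ:  (p0=3, p1=6, p2=2, p3=1, p4=4, p5=2) → (p0=5, p1=6, p2=2, p3=0, p4=3, p5=1)

(p0=5, p1=6, p2=2, p3=0, p4=3, p5=1)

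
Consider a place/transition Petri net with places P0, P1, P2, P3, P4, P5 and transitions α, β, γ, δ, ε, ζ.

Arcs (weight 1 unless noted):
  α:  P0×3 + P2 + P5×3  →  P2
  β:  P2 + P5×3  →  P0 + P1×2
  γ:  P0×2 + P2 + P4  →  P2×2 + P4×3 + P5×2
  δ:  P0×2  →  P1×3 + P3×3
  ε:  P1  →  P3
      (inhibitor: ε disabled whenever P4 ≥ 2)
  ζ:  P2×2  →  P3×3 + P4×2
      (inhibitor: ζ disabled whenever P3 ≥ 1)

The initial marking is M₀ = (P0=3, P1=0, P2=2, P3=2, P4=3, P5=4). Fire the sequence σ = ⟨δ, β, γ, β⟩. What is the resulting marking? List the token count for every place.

step 1: fire δ:  (P0=3, P1=0, P2=2, P3=2, P4=3, P5=4) → (P0=1, P1=3, P2=2, P3=5, P4=3, P5=4)
step 2: fire β:  (P0=1, P1=3, P2=2, P3=5, P4=3, P5=4) → (P0=2, P1=5, P2=1, P3=5, P4=3, P5=1)
step 3: fire γ:  (P0=2, P1=5, P2=1, P3=5, P4=3, P5=1) → (P0=0, P1=5, P2=2, P3=5, P4=5, P5=3)
step 4: fire β:  (P0=0, P1=5, P2=2, P3=5, P4=5, P5=3) → (P0=1, P1=7, P2=1, P3=5, P4=5, P5=0)

(P0=1, P1=7, P2=1, P3=5, P4=5, P5=0)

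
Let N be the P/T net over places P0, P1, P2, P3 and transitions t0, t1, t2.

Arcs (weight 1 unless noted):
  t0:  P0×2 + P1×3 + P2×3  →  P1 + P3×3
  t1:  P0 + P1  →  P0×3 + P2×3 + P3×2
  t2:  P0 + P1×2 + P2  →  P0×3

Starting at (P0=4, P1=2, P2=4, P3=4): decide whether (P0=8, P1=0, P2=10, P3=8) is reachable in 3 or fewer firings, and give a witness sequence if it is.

YES — reachable via ⟨t1, t1⟩ (2 firings)

step 1: fire t1:  (P0=4, P1=2, P2=4, P3=4) → (P0=6, P1=1, P2=7, P3=6)
step 2: fire t1:  (P0=6, P1=1, P2=7, P3=6) → (P0=8, P1=0, P2=10, P3=8)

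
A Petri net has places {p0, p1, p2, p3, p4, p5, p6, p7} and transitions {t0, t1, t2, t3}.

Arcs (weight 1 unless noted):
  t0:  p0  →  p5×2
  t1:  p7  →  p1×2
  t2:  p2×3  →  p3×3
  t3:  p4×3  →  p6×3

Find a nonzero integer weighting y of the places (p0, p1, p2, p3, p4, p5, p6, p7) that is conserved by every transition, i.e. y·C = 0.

y = (p0:0, p1:0, p2:1, p3:1, p4:0, p5:0, p6:0, p7:0)

Incidence matrix C (rows=places, cols=transitions):
       t0   t1   t2   t3
   p0  -1    0    0    0
   p1   0    2    0    0
   p2   0    0   -3    0
   p3   0    0    3    0
   p4   0    0    0   -3
   p5   2    0    0    0
   p6   0    0    0    3
   p7   0   -1    0    0

Candidate y = [0, 0, 1, 1, 0, 0, 0, 0]; check y·C column-wise:
  col t0: 0·-1 + 1·0 + 1·0 + 0·2 = 0
  col t1: 0·2 + 1·0 + 1·0 + 0·-1 = 0
  col t2: 1·-3 + 1·3 = 0
  col t3: 1·0 + 1·0 + 0·-3 + 0·3 = 0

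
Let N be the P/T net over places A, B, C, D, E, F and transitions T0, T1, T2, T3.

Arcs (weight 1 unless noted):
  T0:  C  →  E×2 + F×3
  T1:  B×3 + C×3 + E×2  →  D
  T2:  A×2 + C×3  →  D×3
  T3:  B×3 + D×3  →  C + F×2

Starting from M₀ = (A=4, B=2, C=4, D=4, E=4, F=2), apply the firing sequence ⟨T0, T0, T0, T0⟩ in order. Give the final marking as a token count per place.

(A=4, B=2, C=0, D=4, E=12, F=14)

step 1: fire T0:  (A=4, B=2, C=4, D=4, E=4, F=2) → (A=4, B=2, C=3, D=4, E=6, F=5)
step 2: fire T0:  (A=4, B=2, C=3, D=4, E=6, F=5) → (A=4, B=2, C=2, D=4, E=8, F=8)
step 3: fire T0:  (A=4, B=2, C=2, D=4, E=8, F=8) → (A=4, B=2, C=1, D=4, E=10, F=11)
step 4: fire T0:  (A=4, B=2, C=1, D=4, E=10, F=11) → (A=4, B=2, C=0, D=4, E=12, F=14)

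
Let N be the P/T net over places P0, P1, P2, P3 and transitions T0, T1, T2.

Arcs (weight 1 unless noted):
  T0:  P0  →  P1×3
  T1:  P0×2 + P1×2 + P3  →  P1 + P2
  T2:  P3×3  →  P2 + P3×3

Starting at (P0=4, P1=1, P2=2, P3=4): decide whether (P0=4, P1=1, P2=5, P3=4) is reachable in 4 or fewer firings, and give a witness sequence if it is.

YES — reachable via ⟨T2, T2, T2⟩ (3 firings)

step 1: fire T2:  (P0=4, P1=1, P2=2, P3=4) → (P0=4, P1=1, P2=3, P3=4)
step 2: fire T2:  (P0=4, P1=1, P2=3, P3=4) → (P0=4, P1=1, P2=4, P3=4)
step 3: fire T2:  (P0=4, P1=1, P2=4, P3=4) → (P0=4, P1=1, P2=5, P3=4)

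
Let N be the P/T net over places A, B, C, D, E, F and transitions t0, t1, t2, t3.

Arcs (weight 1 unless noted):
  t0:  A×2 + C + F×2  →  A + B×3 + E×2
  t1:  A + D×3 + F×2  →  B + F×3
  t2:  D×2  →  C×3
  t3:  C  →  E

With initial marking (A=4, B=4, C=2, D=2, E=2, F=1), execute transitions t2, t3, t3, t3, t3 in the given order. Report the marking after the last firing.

step 1: fire t2:  (A=4, B=4, C=2, D=2, E=2, F=1) → (A=4, B=4, C=5, D=0, E=2, F=1)
step 2: fire t3:  (A=4, B=4, C=5, D=0, E=2, F=1) → (A=4, B=4, C=4, D=0, E=3, F=1)
step 3: fire t3:  (A=4, B=4, C=4, D=0, E=3, F=1) → (A=4, B=4, C=3, D=0, E=4, F=1)
step 4: fire t3:  (A=4, B=4, C=3, D=0, E=4, F=1) → (A=4, B=4, C=2, D=0, E=5, F=1)
step 5: fire t3:  (A=4, B=4, C=2, D=0, E=5, F=1) → (A=4, B=4, C=1, D=0, E=6, F=1)

(A=4, B=4, C=1, D=0, E=6, F=1)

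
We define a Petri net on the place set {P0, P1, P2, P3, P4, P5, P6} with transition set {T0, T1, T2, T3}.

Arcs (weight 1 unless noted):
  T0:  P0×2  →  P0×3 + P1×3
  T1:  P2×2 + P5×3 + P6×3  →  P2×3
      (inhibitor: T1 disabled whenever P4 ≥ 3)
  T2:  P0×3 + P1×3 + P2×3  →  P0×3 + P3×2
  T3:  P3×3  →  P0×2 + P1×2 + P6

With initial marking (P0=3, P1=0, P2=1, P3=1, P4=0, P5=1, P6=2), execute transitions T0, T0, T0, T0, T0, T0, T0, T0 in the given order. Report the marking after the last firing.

(P0=11, P1=24, P2=1, P3=1, P4=0, P5=1, P6=2)

step 1: fire T0:  (P0=3, P1=0, P2=1, P3=1, P4=0, P5=1, P6=2) → (P0=4, P1=3, P2=1, P3=1, P4=0, P5=1, P6=2)
step 2: fire T0:  (P0=4, P1=3, P2=1, P3=1, P4=0, P5=1, P6=2) → (P0=5, P1=6, P2=1, P3=1, P4=0, P5=1, P6=2)
step 3: fire T0:  (P0=5, P1=6, P2=1, P3=1, P4=0, P5=1, P6=2) → (P0=6, P1=9, P2=1, P3=1, P4=0, P5=1, P6=2)
step 4: fire T0:  (P0=6, P1=9, P2=1, P3=1, P4=0, P5=1, P6=2) → (P0=7, P1=12, P2=1, P3=1, P4=0, P5=1, P6=2)
step 5: fire T0:  (P0=7, P1=12, P2=1, P3=1, P4=0, P5=1, P6=2) → (P0=8, P1=15, P2=1, P3=1, P4=0, P5=1, P6=2)
step 6: fire T0:  (P0=8, P1=15, P2=1, P3=1, P4=0, P5=1, P6=2) → (P0=9, P1=18, P2=1, P3=1, P4=0, P5=1, P6=2)
step 7: fire T0:  (P0=9, P1=18, P2=1, P3=1, P4=0, P5=1, P6=2) → (P0=10, P1=21, P2=1, P3=1, P4=0, P5=1, P6=2)
step 8: fire T0:  (P0=10, P1=21, P2=1, P3=1, P4=0, P5=1, P6=2) → (P0=11, P1=24, P2=1, P3=1, P4=0, P5=1, P6=2)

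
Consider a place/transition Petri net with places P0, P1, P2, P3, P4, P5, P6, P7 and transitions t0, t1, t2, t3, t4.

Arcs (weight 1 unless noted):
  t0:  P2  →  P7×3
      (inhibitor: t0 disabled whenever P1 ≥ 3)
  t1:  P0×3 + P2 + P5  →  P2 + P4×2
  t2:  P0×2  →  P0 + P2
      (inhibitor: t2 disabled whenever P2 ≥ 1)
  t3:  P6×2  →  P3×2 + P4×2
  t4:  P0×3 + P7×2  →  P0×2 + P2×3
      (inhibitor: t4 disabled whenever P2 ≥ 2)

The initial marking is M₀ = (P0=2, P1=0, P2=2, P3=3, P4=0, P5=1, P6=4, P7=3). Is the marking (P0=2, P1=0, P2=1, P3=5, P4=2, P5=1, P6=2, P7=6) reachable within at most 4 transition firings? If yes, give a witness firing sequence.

step 1: fire t0:  (P0=2, P1=0, P2=2, P3=3, P4=0, P5=1, P6=4, P7=3) → (P0=2, P1=0, P2=1, P3=3, P4=0, P5=1, P6=4, P7=6)
step 2: fire t3:  (P0=2, P1=0, P2=1, P3=3, P4=0, P5=1, P6=4, P7=6) → (P0=2, P1=0, P2=1, P3=5, P4=2, P5=1, P6=2, P7=6)

YES — reachable via ⟨t0, t3⟩ (2 firings)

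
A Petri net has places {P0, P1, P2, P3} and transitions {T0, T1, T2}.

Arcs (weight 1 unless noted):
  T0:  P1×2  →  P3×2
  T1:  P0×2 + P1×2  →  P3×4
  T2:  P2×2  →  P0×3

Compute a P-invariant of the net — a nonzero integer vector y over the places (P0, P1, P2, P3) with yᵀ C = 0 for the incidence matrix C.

Incidence matrix C (rows=places, cols=transitions):
       T0   T1   T2
   P0   0   -2    3
   P1  -2   -2    0
   P2   0    0   -2
   P3   2    4    0

Candidate y = [2, 2, 3, 2]; check y·C column-wise:
  col T0: 2·0 + 2·-2 + 3·0 + 2·2 = 0
  col T1: 2·-2 + 2·-2 + 3·0 + 2·4 = 0
  col T2: 2·3 + 2·0 + 3·-2 + 2·0 = 0

y = (P0:2, P1:2, P2:3, P3:2)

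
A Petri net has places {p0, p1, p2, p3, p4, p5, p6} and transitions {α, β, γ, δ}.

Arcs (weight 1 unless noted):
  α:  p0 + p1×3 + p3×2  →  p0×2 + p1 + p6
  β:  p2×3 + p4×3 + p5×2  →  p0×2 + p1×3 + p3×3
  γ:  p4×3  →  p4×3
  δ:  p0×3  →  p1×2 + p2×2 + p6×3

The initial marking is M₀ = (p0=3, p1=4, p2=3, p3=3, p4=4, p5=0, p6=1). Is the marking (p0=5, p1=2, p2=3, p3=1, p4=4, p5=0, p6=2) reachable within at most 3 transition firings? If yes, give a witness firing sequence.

depth 0: 1 marking
depth 1: 3 markings reached so far
depth 2: 4 markings reached so far
depth 3: 4 markings reached so far
(frontier empty at depth 3; search complete)
target is not among the 4 markings reachable within 3 steps

NO — not reachable within 3 firings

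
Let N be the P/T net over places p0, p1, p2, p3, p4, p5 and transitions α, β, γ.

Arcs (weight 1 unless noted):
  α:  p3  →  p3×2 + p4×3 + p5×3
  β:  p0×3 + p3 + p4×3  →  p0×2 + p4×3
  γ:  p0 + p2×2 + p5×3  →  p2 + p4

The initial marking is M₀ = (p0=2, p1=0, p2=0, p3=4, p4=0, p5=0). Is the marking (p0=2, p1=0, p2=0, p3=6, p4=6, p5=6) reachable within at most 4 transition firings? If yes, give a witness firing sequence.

step 1: fire α:  (p0=2, p1=0, p2=0, p3=4, p4=0, p5=0) → (p0=2, p1=0, p2=0, p3=5, p4=3, p5=3)
step 2: fire α:  (p0=2, p1=0, p2=0, p3=5, p4=3, p5=3) → (p0=2, p1=0, p2=0, p3=6, p4=6, p5=6)

YES — reachable via ⟨α, α⟩ (2 firings)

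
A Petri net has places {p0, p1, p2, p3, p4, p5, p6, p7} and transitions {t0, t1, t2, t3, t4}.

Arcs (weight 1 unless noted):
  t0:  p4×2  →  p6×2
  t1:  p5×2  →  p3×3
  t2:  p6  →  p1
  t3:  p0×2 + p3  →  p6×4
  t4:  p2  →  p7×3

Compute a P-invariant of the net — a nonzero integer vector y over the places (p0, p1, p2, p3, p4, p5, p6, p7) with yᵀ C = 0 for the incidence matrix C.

Incidence matrix C (rows=places, cols=transitions):
       t0   t1   t2   t3   t4
   p0   0    0    0   -2    0
   p1   0    0    1    0    0
   p2   0    0    0    0   -1
   p3   0    3    0   -1    0
   p4  -2    0    0    0    0
   p5   0   -2    0    0    0
   p6   2    0   -1    4    0
   p7   0    0    0    0    3

Candidate y = [1, 0, 0, -2, 0, -3, 0, 0]; check y·C column-wise:
  col t0: 1·0 + -2·0 + 0·-2 + -3·0 + 0·2 = 0
  col t1: 1·0 + -2·3 + -3·-2 = 0
  col t2: 1·0 + 0·1 + -2·0 + -3·0 + 0·-1 = 0
  col t3: 1·-2 + -2·-1 + -3·0 + 0·4 = 0
  col t4: 1·0 + 0·-1 + -2·0 + -3·0 + 0·3 = 0

y = (p0:1, p1:0, p2:0, p3:-2, p4:0, p5:-3, p6:0, p7:0)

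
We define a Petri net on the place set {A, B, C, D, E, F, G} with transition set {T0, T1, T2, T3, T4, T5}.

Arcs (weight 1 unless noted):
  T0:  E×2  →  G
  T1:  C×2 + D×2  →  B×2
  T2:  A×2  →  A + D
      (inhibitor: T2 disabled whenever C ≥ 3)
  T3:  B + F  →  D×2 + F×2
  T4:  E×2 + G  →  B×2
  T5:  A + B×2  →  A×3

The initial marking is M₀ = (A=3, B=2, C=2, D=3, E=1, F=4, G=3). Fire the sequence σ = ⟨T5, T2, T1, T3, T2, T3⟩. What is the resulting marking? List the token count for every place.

step 1: fire T5:  (A=3, B=2, C=2, D=3, E=1, F=4, G=3) → (A=5, B=0, C=2, D=3, E=1, F=4, G=3)
step 2: fire T2:  (A=5, B=0, C=2, D=3, E=1, F=4, G=3) → (A=4, B=0, C=2, D=4, E=1, F=4, G=3)
step 3: fire T1:  (A=4, B=0, C=2, D=4, E=1, F=4, G=3) → (A=4, B=2, C=0, D=2, E=1, F=4, G=3)
step 4: fire T3:  (A=4, B=2, C=0, D=2, E=1, F=4, G=3) → (A=4, B=1, C=0, D=4, E=1, F=5, G=3)
step 5: fire T2:  (A=4, B=1, C=0, D=4, E=1, F=5, G=3) → (A=3, B=1, C=0, D=5, E=1, F=5, G=3)
step 6: fire T3:  (A=3, B=1, C=0, D=5, E=1, F=5, G=3) → (A=3, B=0, C=0, D=7, E=1, F=6, G=3)

(A=3, B=0, C=0, D=7, E=1, F=6, G=3)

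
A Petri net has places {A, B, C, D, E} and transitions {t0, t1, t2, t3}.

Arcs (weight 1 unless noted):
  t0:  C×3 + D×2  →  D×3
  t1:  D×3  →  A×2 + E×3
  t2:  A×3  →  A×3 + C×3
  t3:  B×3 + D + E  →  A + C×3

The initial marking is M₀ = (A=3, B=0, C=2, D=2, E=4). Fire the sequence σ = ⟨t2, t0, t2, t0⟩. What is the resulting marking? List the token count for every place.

step 1: fire t2:  (A=3, B=0, C=2, D=2, E=4) → (A=3, B=0, C=5, D=2, E=4)
step 2: fire t0:  (A=3, B=0, C=5, D=2, E=4) → (A=3, B=0, C=2, D=3, E=4)
step 3: fire t2:  (A=3, B=0, C=2, D=3, E=4) → (A=3, B=0, C=5, D=3, E=4)
step 4: fire t0:  (A=3, B=0, C=5, D=3, E=4) → (A=3, B=0, C=2, D=4, E=4)

(A=3, B=0, C=2, D=4, E=4)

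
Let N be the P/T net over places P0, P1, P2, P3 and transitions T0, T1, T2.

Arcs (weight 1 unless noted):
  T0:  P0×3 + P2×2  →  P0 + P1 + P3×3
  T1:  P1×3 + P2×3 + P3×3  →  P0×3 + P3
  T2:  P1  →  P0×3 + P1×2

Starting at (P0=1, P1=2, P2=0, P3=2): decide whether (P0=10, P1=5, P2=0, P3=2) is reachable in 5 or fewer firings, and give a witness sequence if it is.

step 1: fire T2:  (P0=1, P1=2, P2=0, P3=2) → (P0=4, P1=3, P2=0, P3=2)
step 2: fire T2:  (P0=4, P1=3, P2=0, P3=2) → (P0=7, P1=4, P2=0, P3=2)
step 3: fire T2:  (P0=7, P1=4, P2=0, P3=2) → (P0=10, P1=5, P2=0, P3=2)

YES — reachable via ⟨T2, T2, T2⟩ (3 firings)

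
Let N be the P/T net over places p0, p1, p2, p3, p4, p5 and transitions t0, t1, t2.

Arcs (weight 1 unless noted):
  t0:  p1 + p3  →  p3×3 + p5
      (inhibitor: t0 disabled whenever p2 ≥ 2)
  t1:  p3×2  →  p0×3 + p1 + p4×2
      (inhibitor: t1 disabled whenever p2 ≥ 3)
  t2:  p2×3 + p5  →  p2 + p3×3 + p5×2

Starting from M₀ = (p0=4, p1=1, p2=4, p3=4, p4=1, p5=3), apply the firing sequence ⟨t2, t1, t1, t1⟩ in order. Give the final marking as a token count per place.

(p0=13, p1=4, p2=2, p3=1, p4=7, p5=4)

step 1: fire t2:  (p0=4, p1=1, p2=4, p3=4, p4=1, p5=3) → (p0=4, p1=1, p2=2, p3=7, p4=1, p5=4)
step 2: fire t1:  (p0=4, p1=1, p2=2, p3=7, p4=1, p5=4) → (p0=7, p1=2, p2=2, p3=5, p4=3, p5=4)
step 3: fire t1:  (p0=7, p1=2, p2=2, p3=5, p4=3, p5=4) → (p0=10, p1=3, p2=2, p3=3, p4=5, p5=4)
step 4: fire t1:  (p0=10, p1=3, p2=2, p3=3, p4=5, p5=4) → (p0=13, p1=4, p2=2, p3=1, p4=7, p5=4)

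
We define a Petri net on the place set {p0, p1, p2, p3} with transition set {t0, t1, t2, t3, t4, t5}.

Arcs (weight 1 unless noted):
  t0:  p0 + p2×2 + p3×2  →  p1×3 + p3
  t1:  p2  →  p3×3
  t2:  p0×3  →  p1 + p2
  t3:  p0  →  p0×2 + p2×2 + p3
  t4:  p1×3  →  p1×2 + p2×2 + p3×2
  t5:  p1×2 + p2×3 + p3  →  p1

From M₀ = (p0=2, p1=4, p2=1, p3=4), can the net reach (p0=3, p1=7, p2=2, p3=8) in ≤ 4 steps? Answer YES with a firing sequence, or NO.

step 1: fire t1:  (p0=2, p1=4, p2=1, p3=4) → (p0=2, p1=4, p2=0, p3=7)
step 2: fire t3:  (p0=2, p1=4, p2=0, p3=7) → (p0=3, p1=4, p2=2, p3=8)
step 3: fire t0:  (p0=3, p1=4, p2=2, p3=8) → (p0=2, p1=7, p2=0, p3=7)
step 4: fire t3:  (p0=2, p1=7, p2=0, p3=7) → (p0=3, p1=7, p2=2, p3=8)

YES — reachable via ⟨t1, t3, t0, t3⟩ (4 firings)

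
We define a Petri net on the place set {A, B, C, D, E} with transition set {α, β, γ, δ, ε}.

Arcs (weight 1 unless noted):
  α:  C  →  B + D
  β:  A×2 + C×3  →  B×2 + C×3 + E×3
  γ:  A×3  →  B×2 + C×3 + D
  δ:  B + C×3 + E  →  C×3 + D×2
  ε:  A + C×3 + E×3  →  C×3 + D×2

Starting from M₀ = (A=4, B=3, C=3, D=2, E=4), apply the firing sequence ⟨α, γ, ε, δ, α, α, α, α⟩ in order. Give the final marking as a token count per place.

(A=0, B=9, C=1, D=12, E=0)

step 1: fire α:  (A=4, B=3, C=3, D=2, E=4) → (A=4, B=4, C=2, D=3, E=4)
step 2: fire γ:  (A=4, B=4, C=2, D=3, E=4) → (A=1, B=6, C=5, D=4, E=4)
step 3: fire ε:  (A=1, B=6, C=5, D=4, E=4) → (A=0, B=6, C=5, D=6, E=1)
step 4: fire δ:  (A=0, B=6, C=5, D=6, E=1) → (A=0, B=5, C=5, D=8, E=0)
step 5: fire α:  (A=0, B=5, C=5, D=8, E=0) → (A=0, B=6, C=4, D=9, E=0)
step 6: fire α:  (A=0, B=6, C=4, D=9, E=0) → (A=0, B=7, C=3, D=10, E=0)
step 7: fire α:  (A=0, B=7, C=3, D=10, E=0) → (A=0, B=8, C=2, D=11, E=0)
step 8: fire α:  (A=0, B=8, C=2, D=11, E=0) → (A=0, B=9, C=1, D=12, E=0)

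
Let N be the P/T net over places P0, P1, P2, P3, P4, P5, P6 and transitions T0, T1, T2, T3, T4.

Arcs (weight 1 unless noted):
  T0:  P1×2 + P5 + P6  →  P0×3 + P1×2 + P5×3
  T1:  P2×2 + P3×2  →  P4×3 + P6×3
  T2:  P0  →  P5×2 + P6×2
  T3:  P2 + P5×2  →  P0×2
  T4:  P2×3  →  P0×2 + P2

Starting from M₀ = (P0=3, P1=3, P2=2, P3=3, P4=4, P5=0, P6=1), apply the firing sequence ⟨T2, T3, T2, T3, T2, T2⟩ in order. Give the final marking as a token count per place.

step 1: fire T2:  (P0=3, P1=3, P2=2, P3=3, P4=4, P5=0, P6=1) → (P0=2, P1=3, P2=2, P3=3, P4=4, P5=2, P6=3)
step 2: fire T3:  (P0=2, P1=3, P2=2, P3=3, P4=4, P5=2, P6=3) → (P0=4, P1=3, P2=1, P3=3, P4=4, P5=0, P6=3)
step 3: fire T2:  (P0=4, P1=3, P2=1, P3=3, P4=4, P5=0, P6=3) → (P0=3, P1=3, P2=1, P3=3, P4=4, P5=2, P6=5)
step 4: fire T3:  (P0=3, P1=3, P2=1, P3=3, P4=4, P5=2, P6=5) → (P0=5, P1=3, P2=0, P3=3, P4=4, P5=0, P6=5)
step 5: fire T2:  (P0=5, P1=3, P2=0, P3=3, P4=4, P5=0, P6=5) → (P0=4, P1=3, P2=0, P3=3, P4=4, P5=2, P6=7)
step 6: fire T2:  (P0=4, P1=3, P2=0, P3=3, P4=4, P5=2, P6=7) → (P0=3, P1=3, P2=0, P3=3, P4=4, P5=4, P6=9)

(P0=3, P1=3, P2=0, P3=3, P4=4, P5=4, P6=9)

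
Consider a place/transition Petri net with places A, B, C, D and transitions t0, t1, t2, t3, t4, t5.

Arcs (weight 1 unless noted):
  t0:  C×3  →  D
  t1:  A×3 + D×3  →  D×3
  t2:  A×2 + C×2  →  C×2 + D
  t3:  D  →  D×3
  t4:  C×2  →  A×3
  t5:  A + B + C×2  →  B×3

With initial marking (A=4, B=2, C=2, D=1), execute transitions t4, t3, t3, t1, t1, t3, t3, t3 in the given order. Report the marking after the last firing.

(A=1, B=2, C=0, D=11)

step 1: fire t4:  (A=4, B=2, C=2, D=1) → (A=7, B=2, C=0, D=1)
step 2: fire t3:  (A=7, B=2, C=0, D=1) → (A=7, B=2, C=0, D=3)
step 3: fire t3:  (A=7, B=2, C=0, D=3) → (A=7, B=2, C=0, D=5)
step 4: fire t1:  (A=7, B=2, C=0, D=5) → (A=4, B=2, C=0, D=5)
step 5: fire t1:  (A=4, B=2, C=0, D=5) → (A=1, B=2, C=0, D=5)
step 6: fire t3:  (A=1, B=2, C=0, D=5) → (A=1, B=2, C=0, D=7)
step 7: fire t3:  (A=1, B=2, C=0, D=7) → (A=1, B=2, C=0, D=9)
step 8: fire t3:  (A=1, B=2, C=0, D=9) → (A=1, B=2, C=0, D=11)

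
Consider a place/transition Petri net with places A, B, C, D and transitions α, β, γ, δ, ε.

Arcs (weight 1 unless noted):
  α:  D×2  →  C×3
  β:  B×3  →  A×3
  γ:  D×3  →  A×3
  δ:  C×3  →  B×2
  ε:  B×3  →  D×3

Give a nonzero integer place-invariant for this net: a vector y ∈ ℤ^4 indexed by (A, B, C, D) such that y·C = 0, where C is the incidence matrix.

Incidence matrix C (rows=places, cols=transitions):
        α    β    γ    δ    ε
    A   0    3    3    0    0
    B   0   -3    0    2   -3
    C   3    0    0   -3    0
    D  -2    0   -3    0    3

Candidate y = [3, 3, 2, 3]; check y·C column-wise:
  col α: 3·0 + 3·0 + 2·3 + 3·-2 = 0
  col β: 3·3 + 3·-3 + 2·0 + 3·0 = 0
  col γ: 3·3 + 3·0 + 2·0 + 3·-3 = 0
  col δ: 3·0 + 3·2 + 2·-3 + 3·0 = 0
  col ε: 3·0 + 3·-3 + 2·0 + 3·3 = 0

y = (A:3, B:3, C:2, D:3)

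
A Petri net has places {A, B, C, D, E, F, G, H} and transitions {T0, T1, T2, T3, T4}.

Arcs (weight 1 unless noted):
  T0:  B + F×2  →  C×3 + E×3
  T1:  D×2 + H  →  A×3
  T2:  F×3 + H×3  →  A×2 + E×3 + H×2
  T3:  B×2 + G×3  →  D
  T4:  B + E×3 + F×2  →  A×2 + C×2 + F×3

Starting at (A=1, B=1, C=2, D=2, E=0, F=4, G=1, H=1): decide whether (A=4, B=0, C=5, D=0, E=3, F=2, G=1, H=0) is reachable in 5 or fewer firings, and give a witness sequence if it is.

step 1: fire T0:  (A=1, B=1, C=2, D=2, E=0, F=4, G=1, H=1) → (A=1, B=0, C=5, D=2, E=3, F=2, G=1, H=1)
step 2: fire T1:  (A=1, B=0, C=5, D=2, E=3, F=2, G=1, H=1) → (A=4, B=0, C=5, D=0, E=3, F=2, G=1, H=0)

YES — reachable via ⟨T0, T1⟩ (2 firings)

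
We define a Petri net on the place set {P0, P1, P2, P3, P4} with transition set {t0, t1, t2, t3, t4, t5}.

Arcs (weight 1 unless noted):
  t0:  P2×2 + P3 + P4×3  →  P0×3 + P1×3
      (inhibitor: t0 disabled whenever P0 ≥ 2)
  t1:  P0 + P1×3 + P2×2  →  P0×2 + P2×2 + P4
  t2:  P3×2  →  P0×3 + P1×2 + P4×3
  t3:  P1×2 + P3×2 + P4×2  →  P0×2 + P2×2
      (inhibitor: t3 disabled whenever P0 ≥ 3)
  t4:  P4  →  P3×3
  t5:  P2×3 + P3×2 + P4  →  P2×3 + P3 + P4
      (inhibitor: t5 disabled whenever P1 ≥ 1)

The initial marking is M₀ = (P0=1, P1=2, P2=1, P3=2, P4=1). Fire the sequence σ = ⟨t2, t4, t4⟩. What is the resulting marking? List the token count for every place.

step 1: fire t2:  (P0=1, P1=2, P2=1, P3=2, P4=1) → (P0=4, P1=4, P2=1, P3=0, P4=4)
step 2: fire t4:  (P0=4, P1=4, P2=1, P3=0, P4=4) → (P0=4, P1=4, P2=1, P3=3, P4=3)
step 3: fire t4:  (P0=4, P1=4, P2=1, P3=3, P4=3) → (P0=4, P1=4, P2=1, P3=6, P4=2)

(P0=4, P1=4, P2=1, P3=6, P4=2)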